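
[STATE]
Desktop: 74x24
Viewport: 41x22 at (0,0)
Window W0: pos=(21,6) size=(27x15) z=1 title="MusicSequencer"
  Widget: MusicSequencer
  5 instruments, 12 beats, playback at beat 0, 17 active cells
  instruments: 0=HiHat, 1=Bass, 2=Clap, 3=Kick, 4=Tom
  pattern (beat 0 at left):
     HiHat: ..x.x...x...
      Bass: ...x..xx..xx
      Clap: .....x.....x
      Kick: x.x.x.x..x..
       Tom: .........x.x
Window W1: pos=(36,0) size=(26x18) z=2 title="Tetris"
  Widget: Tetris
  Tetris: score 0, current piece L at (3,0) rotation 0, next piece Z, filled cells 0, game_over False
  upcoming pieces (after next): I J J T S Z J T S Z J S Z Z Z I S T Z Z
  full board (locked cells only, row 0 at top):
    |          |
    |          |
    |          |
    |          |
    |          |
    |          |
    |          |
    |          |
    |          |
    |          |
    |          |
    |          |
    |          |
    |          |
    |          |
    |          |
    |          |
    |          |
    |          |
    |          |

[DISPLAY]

                                    ┏━━━━
                                    ┃ Tet
                                    ┠────
                                    ┃    
                                    ┃    
                                    ┃    
                     ┏━━━━━━━━━━━━━━┃    
                     ┃ MusicSequence┃    
                     ┠──────────────┃    
                     ┃      ▼1234567┃    
                     ┃ HiHat··█·█···┃    
                     ┃  Bass···█··██┃    
                     ┃  Clap·····█··┃    
                     ┃  Kick█·█·█·█·┃    
                     ┃   Tom········┃    
                     ┃              ┃    
                     ┃              ┃    
                     ┃              ┗━━━━
                     ┃                   
                     ┃                   
                     ┗━━━━━━━━━━━━━━━━━━━
                                         


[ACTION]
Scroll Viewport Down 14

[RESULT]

                                    ┠────
                                    ┃    
                                    ┃    
                                    ┃    
                     ┏━━━━━━━━━━━━━━┃    
                     ┃ MusicSequence┃    
                     ┠──────────────┃    
                     ┃      ▼1234567┃    
                     ┃ HiHat··█·█···┃    
                     ┃  Bass···█··██┃    
                     ┃  Clap·····█··┃    
                     ┃  Kick█·█·█·█·┃    
                     ┃   Tom········┃    
                     ┃              ┃    
                     ┃              ┃    
                     ┃              ┗━━━━
                     ┃                   
                     ┃                   
                     ┗━━━━━━━━━━━━━━━━━━━
                                         
                                         
                                         


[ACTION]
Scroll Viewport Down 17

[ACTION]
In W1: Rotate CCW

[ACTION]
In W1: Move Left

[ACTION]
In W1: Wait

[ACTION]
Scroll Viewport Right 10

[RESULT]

                          ┠──────────────
                          ┃          │Nex
                          ┃          │▓▓ 
                          ┃          │ ▓▓
           ┏━━━━━━━━━━━━━━┃          │   
           ┃ MusicSequence┃          │   
           ┠──────────────┃          │   
           ┃      ▼1234567┃          │Sco
           ┃ HiHat··█·█···┃          │0  
           ┃  Bass···█··██┃          │   
           ┃  Clap·····█··┃          │   
           ┃  Kick█·█·█·█·┃          │   
           ┃   Tom········┃          │   
           ┃              ┃          │   
           ┃              ┃          │   
           ┃              ┗━━━━━━━━━━━━━━
           ┃                         ┃   
           ┃                         ┃   
           ┗━━━━━━━━━━━━━━━━━━━━━━━━━┛   
                                         
                                         
                                         


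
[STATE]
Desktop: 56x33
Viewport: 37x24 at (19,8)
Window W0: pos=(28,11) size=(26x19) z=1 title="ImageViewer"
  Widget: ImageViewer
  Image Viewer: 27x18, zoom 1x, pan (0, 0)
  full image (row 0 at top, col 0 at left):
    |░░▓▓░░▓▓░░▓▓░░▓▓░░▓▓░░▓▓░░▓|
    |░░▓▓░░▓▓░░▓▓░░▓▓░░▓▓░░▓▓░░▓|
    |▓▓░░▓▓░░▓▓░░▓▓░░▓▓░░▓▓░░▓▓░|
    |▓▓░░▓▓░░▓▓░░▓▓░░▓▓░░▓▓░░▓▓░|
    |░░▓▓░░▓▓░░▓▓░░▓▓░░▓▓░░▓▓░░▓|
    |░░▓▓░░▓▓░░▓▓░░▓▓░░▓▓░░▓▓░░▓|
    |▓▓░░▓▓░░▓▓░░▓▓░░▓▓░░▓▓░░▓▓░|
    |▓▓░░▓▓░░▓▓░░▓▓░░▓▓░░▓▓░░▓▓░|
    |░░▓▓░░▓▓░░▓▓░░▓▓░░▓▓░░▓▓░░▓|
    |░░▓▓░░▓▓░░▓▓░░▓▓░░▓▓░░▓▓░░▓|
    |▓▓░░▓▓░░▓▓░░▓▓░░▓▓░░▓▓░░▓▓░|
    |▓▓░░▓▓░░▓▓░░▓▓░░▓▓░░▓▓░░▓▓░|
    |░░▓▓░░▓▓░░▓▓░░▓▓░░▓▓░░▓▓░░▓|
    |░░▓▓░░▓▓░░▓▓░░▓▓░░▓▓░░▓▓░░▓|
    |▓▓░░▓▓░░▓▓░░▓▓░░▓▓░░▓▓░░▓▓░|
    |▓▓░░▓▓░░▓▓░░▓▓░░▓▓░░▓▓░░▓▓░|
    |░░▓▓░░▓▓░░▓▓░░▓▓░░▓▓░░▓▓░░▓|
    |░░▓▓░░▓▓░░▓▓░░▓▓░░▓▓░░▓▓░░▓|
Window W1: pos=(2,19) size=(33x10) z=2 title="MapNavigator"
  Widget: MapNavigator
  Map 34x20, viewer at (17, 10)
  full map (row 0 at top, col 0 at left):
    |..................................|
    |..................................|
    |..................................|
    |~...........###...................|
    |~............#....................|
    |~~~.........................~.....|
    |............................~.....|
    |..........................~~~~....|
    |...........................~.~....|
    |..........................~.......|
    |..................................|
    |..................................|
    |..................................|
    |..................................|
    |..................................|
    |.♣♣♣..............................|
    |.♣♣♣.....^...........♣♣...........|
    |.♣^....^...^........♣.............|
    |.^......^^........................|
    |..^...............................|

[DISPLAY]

                                     
                                     
                                     
         ┏━━━━━━━━━━━━━━━━━━━━━━━━┓  
         ┃ ImageViewer            ┃  
         ┠────────────────────────┨  
         ┃░░▓▓░░▓▓░░▓▓░░▓▓░░▓▓░░▓▓┃  
         ┃░░▓▓░░▓▓░░▓▓░░▓▓░░▓▓░░▓▓┃  
         ┃▓▓░░▓▓░░▓▓░░▓▓░░▓▓░░▓▓░░┃  
         ┃▓▓░░▓▓░░▓▓░░▓▓░░▓▓░░▓▓░░┃  
         ┃░░▓▓░░▓▓░░▓▓░░▓▓░░▓▓░░▓▓┃  
━━━━━━━━━━━━━━━┓▓▓░░▓▓░░▓▓░░▓▓░░▓▓┃  
               ┃░░▓▓░░▓▓░░▓▓░░▓▓░░┃  
───────────────┨░░▓▓░░▓▓░░▓▓░░▓▓░░┃  
........~~~~...┃▓▓░░▓▓░░▓▓░░▓▓░░▓▓┃  
.........~.~...┃▓▓░░▓▓░░▓▓░░▓▓░░▓▓┃  
........~......┃░░▓▓░░▓▓░░▓▓░░▓▓░░┃  
...............┃░░▓▓░░▓▓░░▓▓░░▓▓░░┃  
...............┃▓▓░░▓▓░░▓▓░░▓▓░░▓▓┃  
...............┃▓▓░░▓▓░░▓▓░░▓▓░░▓▓┃  
━━━━━━━━━━━━━━━┛░░▓▓░░▓▓░░▓▓░░▓▓░░┃  
         ┗━━━━━━━━━━━━━━━━━━━━━━━━┛  
                                     
                                     


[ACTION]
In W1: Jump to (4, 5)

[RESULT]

                                     
                                     
                                     
         ┏━━━━━━━━━━━━━━━━━━━━━━━━┓  
         ┃ ImageViewer            ┃  
         ┠────────────────────────┨  
         ┃░░▓▓░░▓▓░░▓▓░░▓▓░░▓▓░░▓▓┃  
         ┃░░▓▓░░▓▓░░▓▓░░▓▓░░▓▓░░▓▓┃  
         ┃▓▓░░▓▓░░▓▓░░▓▓░░▓▓░░▓▓░░┃  
         ┃▓▓░░▓▓░░▓▓░░▓▓░░▓▓░░▓▓░░┃  
         ┃░░▓▓░░▓▓░░▓▓░░▓▓░░▓▓░░▓▓┃  
━━━━━━━━━━━━━━━┓▓▓░░▓▓░░▓▓░░▓▓░░▓▓┃  
               ┃░░▓▓░░▓▓░░▓▓░░▓▓░░┃  
───────────────┨░░▓▓░░▓▓░░▓▓░░▓▓░░┃  
...............┃▓▓░░▓▓░░▓▓░░▓▓░░▓▓┃  
.......###.....┃▓▓░░▓▓░░▓▓░░▓▓░░▓▓┃  
........#......┃░░▓▓░░▓▓░░▓▓░░▓▓░░┃  
...............┃░░▓▓░░▓▓░░▓▓░░▓▓░░┃  
...............┃▓▓░░▓▓░░▓▓░░▓▓░░▓▓┃  
...............┃▓▓░░▓▓░░▓▓░░▓▓░░▓▓┃  
━━━━━━━━━━━━━━━┛░░▓▓░░▓▓░░▓▓░░▓▓░░┃  
         ┗━━━━━━━━━━━━━━━━━━━━━━━━┛  
                                     
                                     


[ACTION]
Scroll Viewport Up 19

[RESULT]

                                     
                                     
                                     
                                     
                                     
                                     
                                     
                                     
                                     
                                     
                                     
         ┏━━━━━━━━━━━━━━━━━━━━━━━━┓  
         ┃ ImageViewer            ┃  
         ┠────────────────────────┨  
         ┃░░▓▓░░▓▓░░▓▓░░▓▓░░▓▓░░▓▓┃  
         ┃░░▓▓░░▓▓░░▓▓░░▓▓░░▓▓░░▓▓┃  
         ┃▓▓░░▓▓░░▓▓░░▓▓░░▓▓░░▓▓░░┃  
         ┃▓▓░░▓▓░░▓▓░░▓▓░░▓▓░░▓▓░░┃  
         ┃░░▓▓░░▓▓░░▓▓░░▓▓░░▓▓░░▓▓┃  
━━━━━━━━━━━━━━━┓▓▓░░▓▓░░▓▓░░▓▓░░▓▓┃  
               ┃░░▓▓░░▓▓░░▓▓░░▓▓░░┃  
───────────────┨░░▓▓░░▓▓░░▓▓░░▓▓░░┃  
...............┃▓▓░░▓▓░░▓▓░░▓▓░░▓▓┃  
.......###.....┃▓▓░░▓▓░░▓▓░░▓▓░░▓▓┃  


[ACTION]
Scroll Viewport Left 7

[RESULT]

                                     
                                     
                                     
                                     
                                     
                                     
                                     
                                     
                                     
                                     
                                     
                ┏━━━━━━━━━━━━━━━━━━━━
                ┃ ImageViewer        
                ┠────────────────────
                ┃░░▓▓░░▓▓░░▓▓░░▓▓░░▓▓
                ┃░░▓▓░░▓▓░░▓▓░░▓▓░░▓▓
                ┃▓▓░░▓▓░░▓▓░░▓▓░░▓▓░░
                ┃▓▓░░▓▓░░▓▓░░▓▓░░▓▓░░
                ┃░░▓▓░░▓▓░░▓▓░░▓▓░░▓▓
━━━━━━━━━━━━━━━━━━━━━━┓▓▓░░▓▓░░▓▓░░▓▓
ator                  ┃░░▓▓░░▓▓░░▓▓░░
──────────────────────┨░░▓▓░░▓▓░░▓▓░░
  ....................┃▓▓░░▓▓░░▓▓░░▓▓
  ~...........###.....┃▓▓░░▓▓░░▓▓░░▓▓


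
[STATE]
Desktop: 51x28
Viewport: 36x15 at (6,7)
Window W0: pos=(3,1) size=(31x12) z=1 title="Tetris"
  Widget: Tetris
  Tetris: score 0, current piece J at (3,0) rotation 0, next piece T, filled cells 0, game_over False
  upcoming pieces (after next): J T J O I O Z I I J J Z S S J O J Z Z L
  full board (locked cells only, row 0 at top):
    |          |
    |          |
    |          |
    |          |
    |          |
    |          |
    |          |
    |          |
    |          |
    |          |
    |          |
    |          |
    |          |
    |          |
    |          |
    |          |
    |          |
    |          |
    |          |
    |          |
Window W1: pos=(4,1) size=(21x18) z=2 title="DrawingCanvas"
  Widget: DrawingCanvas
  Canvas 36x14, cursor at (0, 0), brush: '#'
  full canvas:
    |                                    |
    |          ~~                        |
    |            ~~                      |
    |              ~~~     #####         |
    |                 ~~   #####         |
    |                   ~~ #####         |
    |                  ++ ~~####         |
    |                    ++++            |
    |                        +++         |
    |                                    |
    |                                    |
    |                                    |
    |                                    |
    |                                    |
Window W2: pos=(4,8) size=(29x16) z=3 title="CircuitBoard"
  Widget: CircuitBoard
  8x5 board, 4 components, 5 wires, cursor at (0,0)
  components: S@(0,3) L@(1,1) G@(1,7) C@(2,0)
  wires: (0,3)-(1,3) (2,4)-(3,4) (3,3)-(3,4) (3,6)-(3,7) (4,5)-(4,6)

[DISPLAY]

             ~~~  ┃        ┃        
━━━━━━━━━━━━━━━━━━━━━━━━━━┓┃        
CircuitBoard              ┃┃        
──────────────────────────┨┃        
  0 1 2 3 4 5 6 7         ┃┃        
  [.]          S          ┃┛        
               │          ┃         
       L       ·          ┃         
                          ┃         
   C               ·      ┃         
                   │      ┃         
               · ─ ·      ┃         
                          ┃         
                       · ─┃         
ursor: (0,0)              ┃         


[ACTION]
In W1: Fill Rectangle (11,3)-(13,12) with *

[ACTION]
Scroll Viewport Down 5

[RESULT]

  [.]          S          ┃┛        
               │          ┃         
       L       ·          ┃         
                          ┃         
   C               ·      ┃         
                   │      ┃         
               · ─ ·      ┃         
                          ┃         
                       · ─┃         
ursor: (0,0)              ┃         
                          ┃         
━━━━━━━━━━━━━━━━━━━━━━━━━━┛         
                                    
                                    
                                    


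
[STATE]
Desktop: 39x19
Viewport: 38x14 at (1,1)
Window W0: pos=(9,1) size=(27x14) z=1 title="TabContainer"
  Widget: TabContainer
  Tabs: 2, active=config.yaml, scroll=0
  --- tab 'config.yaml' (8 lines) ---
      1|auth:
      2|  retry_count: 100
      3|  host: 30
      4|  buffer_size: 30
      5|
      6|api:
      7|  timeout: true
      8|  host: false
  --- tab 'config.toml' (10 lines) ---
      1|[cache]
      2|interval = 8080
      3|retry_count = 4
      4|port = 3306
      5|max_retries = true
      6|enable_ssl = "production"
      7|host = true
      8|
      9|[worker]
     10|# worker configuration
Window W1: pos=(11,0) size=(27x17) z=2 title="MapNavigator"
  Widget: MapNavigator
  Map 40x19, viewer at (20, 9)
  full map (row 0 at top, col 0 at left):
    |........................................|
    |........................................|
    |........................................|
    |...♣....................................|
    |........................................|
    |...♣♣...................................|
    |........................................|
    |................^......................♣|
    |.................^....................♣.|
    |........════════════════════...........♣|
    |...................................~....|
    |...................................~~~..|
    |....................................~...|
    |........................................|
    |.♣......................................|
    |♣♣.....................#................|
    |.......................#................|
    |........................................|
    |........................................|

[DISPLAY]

        ┏━┃ MapNavigator            ┃ 
        ┃ ┠─────────────────────────┨ 
        ┠─┃.........................┃ 
        ┃[┃.........................┃ 
        ┃─┃.........................┃ 
        ┃a┃.........................┃ 
        ┃ ┃........^................┃ 
        ┃ ┃.........^...............┃ 
        ┃ ┃════════════@═══════.....┃ 
        ┃ ┃.........................┃ 
        ┃a┃.........................┃ 
        ┃ ┃.........................┃ 
        ┃ ┃.........................┃ 
        ┗━┃.........................┃ 


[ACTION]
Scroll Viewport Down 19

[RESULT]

        ┃─┃.........................┃ 
        ┃a┃.........................┃ 
        ┃ ┃........^................┃ 
        ┃ ┃.........^...............┃ 
        ┃ ┃════════════@═══════.....┃ 
        ┃ ┃.........................┃ 
        ┃a┃.........................┃ 
        ┃ ┃.........................┃ 
        ┃ ┃.........................┃ 
        ┗━┃.........................┃ 
          ┃...............#.........┃ 
          ┗━━━━━━━━━━━━━━━━━━━━━━━━━┛ 
                                      
                                      


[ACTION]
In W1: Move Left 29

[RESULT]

        ┃─┃            ...♣♣........┃ 
        ┃a┃            .............┃ 
        ┃ ┃            .............┃ 
        ┃ ┃            .............┃ 
        ┃ ┃            @.......═════┃ 
        ┃ ┃            .............┃ 
        ┃a┃            .............┃ 
        ┃ ┃            .............┃ 
        ┃ ┃            .............┃ 
        ┗━┃            .♣...........┃ 
          ┃            ♣♣...........┃ 
          ┗━━━━━━━━━━━━━━━━━━━━━━━━━┛ 
                                      
                                      


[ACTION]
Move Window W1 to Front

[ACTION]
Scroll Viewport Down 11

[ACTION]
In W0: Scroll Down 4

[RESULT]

        ┃─┃            ...♣♣........┃ 
        ┃ ┃            .............┃ 
        ┃a┃            .............┃ 
        ┃ ┃            .............┃ 
        ┃ ┃            @.......═════┃ 
        ┃ ┃            .............┃ 
        ┃ ┃            .............┃ 
        ┃ ┃            .............┃ 
        ┃ ┃            .............┃ 
        ┗━┃            .♣...........┃ 
          ┃            ♣♣...........┃ 
          ┗━━━━━━━━━━━━━━━━━━━━━━━━━┛ 
                                      
                                      


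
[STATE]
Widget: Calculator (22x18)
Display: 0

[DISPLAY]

                     0
┌───┬───┬───┬───┐     
│ 7 │ 8 │ 9 │ ÷ │     
├───┼───┼───┼───┤     
│ 4 │ 5 │ 6 │ × │     
├───┼───┼───┼───┤     
│ 1 │ 2 │ 3 │ - │     
├───┼───┼───┼───┤     
│ 0 │ . │ = │ + │     
├───┼───┼───┼───┤     
│ C │ MC│ MR│ M+│     
└───┴───┴───┴───┘     
                      
                      
                      
                      
                      
                      


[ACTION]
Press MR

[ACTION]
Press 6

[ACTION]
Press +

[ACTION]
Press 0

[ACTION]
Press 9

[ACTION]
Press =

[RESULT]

                    15
┌───┬───┬───┬───┐     
│ 7 │ 8 │ 9 │ ÷ │     
├───┼───┼───┼───┤     
│ 4 │ 5 │ 6 │ × │     
├───┼───┼───┼───┤     
│ 1 │ 2 │ 3 │ - │     
├───┼───┼───┼───┤     
│ 0 │ . │ = │ + │     
├───┼───┼───┼───┤     
│ C │ MC│ MR│ M+│     
└───┴───┴───┴───┘     
                      
                      
                      
                      
                      
                      


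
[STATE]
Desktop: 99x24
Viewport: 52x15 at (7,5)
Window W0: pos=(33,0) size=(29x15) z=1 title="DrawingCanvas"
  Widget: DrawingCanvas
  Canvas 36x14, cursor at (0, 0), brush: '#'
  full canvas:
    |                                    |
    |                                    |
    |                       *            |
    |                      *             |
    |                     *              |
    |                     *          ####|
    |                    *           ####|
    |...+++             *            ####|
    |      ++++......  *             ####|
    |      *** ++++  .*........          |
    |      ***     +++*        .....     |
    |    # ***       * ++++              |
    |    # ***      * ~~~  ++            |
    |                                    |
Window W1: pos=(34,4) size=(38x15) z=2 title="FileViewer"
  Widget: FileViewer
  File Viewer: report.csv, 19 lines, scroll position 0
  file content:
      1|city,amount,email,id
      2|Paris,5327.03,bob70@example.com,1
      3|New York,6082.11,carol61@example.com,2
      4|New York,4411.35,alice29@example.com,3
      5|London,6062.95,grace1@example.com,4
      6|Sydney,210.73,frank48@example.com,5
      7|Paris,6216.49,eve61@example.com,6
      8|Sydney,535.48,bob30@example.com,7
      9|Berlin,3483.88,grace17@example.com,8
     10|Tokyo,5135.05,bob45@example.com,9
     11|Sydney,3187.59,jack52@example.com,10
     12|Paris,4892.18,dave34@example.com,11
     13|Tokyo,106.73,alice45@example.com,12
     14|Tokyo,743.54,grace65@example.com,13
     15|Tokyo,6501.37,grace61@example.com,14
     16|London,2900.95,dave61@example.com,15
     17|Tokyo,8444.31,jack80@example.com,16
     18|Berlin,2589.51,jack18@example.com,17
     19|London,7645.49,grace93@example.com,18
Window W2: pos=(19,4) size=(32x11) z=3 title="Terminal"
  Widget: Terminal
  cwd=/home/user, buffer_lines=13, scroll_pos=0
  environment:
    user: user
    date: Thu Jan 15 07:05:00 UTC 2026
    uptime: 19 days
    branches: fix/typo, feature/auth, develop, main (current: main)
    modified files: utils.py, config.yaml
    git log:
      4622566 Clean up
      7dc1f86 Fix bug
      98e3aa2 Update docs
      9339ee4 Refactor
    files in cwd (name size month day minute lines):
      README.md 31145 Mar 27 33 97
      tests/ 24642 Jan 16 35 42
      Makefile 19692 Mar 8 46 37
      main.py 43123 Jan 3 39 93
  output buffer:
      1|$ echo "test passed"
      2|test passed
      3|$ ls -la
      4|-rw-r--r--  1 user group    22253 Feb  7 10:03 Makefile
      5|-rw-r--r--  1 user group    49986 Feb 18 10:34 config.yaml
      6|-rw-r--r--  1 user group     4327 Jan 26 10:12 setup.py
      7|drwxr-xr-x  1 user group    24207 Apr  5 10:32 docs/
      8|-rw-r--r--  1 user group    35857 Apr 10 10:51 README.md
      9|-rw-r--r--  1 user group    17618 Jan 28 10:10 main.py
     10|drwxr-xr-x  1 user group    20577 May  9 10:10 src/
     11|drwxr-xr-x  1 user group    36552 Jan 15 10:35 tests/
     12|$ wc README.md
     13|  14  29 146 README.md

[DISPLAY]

            ┃ Terminal                     ┃        
            ┠──────────────────────────────┨────────
            ┃$ echo "test passed"          ┃l,id    
            ┃test passed                   ┃b70@exam
            ┃$ ls -la                      ┃,carol61
            ┃-rw-r--r--  1 user group    22┃,alice29
            ┃-rw-r--r--  1 user group    49┃race1@ex
            ┃-rw-r--r--  1 user group     4┃ank48@ex
            ┃drwxr-xr-x  1 user group    24┃e61@exam
            ┗━━━━━━━━━━━━━━━━━━━━━━━━━━━━━━┛b30@exam
                           ┃Berlin,3483.88,grace17@e
                           ┃Tokyo,5135.05,bob45@exam
                           ┃Sydney,3187.59,jack52@ex
                           ┗━━━━━━━━━━━━━━━━━━━━━━━━
                                                    


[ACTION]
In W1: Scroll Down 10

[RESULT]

            ┃ Terminal                     ┃        
            ┠──────────────────────────────┨────────
            ┃$ echo "test passed"          ┃race17@e
            ┃test passed                   ┃b45@exam
            ┃$ ls -la                      ┃ack52@ex
            ┃-rw-r--r--  1 user group    22┃ve34@exa
            ┃-rw-r--r--  1 user group    49┃ce45@exa
            ┃-rw-r--r--  1 user group     4┃ce65@exa
            ┃drwxr-xr-x  1 user group    24┃ace61@ex
            ┗━━━━━━━━━━━━━━━━━━━━━━━━━━━━━━┛ave61@ex
                           ┃Tokyo,8444.31,jack80@exa
                           ┃Berlin,2589.51,jack18@ex
                           ┃London,7645.49,grace93@e
                           ┗━━━━━━━━━━━━━━━━━━━━━━━━
                                                    


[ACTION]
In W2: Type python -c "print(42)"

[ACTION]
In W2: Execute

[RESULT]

            ┃ Terminal                     ┃        
            ┠──────────────────────────────┨────────
            ┃drwxr-xr-x  1 user group    20┃race17@e
            ┃drwxr-xr-x  1 user group    36┃b45@exam
            ┃$ wc README.md                ┃ack52@ex
            ┃  14  29 146 README.md        ┃ve34@exa
            ┃$ python -c "print(42)"       ┃ce45@exa
            ┃42                            ┃ce65@exa
            ┃$ █                           ┃ace61@ex
            ┗━━━━━━━━━━━━━━━━━━━━━━━━━━━━━━┛ave61@ex
                           ┃Tokyo,8444.31,jack80@exa
                           ┃Berlin,2589.51,jack18@ex
                           ┃London,7645.49,grace93@e
                           ┗━━━━━━━━━━━━━━━━━━━━━━━━
                                                    


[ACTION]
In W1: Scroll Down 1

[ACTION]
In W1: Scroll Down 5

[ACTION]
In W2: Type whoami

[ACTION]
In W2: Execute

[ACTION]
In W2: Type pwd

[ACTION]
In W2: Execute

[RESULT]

            ┃ Terminal                     ┃        
            ┠──────────────────────────────┨────────
            ┃$ python -c "print(42)"       ┃race17@e
            ┃42                            ┃b45@exam
            ┃$ whoami                      ┃ack52@ex
            ┃user                          ┃ve34@exa
            ┃$ pwd                         ┃ce45@exa
            ┃/home/user                    ┃ce65@exa
            ┃$ █                           ┃ace61@ex
            ┗━━━━━━━━━━━━━━━━━━━━━━━━━━━━━━┛ave61@ex
                           ┃Tokyo,8444.31,jack80@exa
                           ┃Berlin,2589.51,jack18@ex
                           ┃London,7645.49,grace93@e
                           ┗━━━━━━━━━━━━━━━━━━━━━━━━
                                                    


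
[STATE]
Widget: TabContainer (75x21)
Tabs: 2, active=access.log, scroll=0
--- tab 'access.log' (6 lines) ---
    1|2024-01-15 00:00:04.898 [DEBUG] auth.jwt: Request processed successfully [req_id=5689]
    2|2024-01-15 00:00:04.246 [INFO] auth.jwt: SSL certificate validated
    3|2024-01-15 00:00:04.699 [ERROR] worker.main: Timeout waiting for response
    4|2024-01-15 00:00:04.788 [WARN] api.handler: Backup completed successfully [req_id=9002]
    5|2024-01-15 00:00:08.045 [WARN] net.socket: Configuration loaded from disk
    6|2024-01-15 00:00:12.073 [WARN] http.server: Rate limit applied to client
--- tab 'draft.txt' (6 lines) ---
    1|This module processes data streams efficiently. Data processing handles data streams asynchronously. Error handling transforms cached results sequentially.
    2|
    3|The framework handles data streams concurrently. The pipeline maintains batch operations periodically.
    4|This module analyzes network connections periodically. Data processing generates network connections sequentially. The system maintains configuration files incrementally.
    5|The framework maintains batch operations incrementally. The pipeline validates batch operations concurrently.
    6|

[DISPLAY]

[access.log]│ draft.txt                                                    
───────────────────────────────────────────────────────────────────────────
2024-01-15 00:00:04.898 [DEBUG] auth.jwt: Request processed successfully [r
2024-01-15 00:00:04.246 [INFO] auth.jwt: SSL certificate validated         
2024-01-15 00:00:04.699 [ERROR] worker.main: Timeout waiting for response  
2024-01-15 00:00:04.788 [WARN] api.handler: Backup completed successfully [
2024-01-15 00:00:08.045 [WARN] net.socket: Configuration loaded from disk  
2024-01-15 00:00:12.073 [WARN] http.server: Rate limit applied to client   
                                                                           
                                                                           
                                                                           
                                                                           
                                                                           
                                                                           
                                                                           
                                                                           
                                                                           
                                                                           
                                                                           
                                                                           
                                                                           


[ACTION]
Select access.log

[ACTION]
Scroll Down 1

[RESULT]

[access.log]│ draft.txt                                                    
───────────────────────────────────────────────────────────────────────────
2024-01-15 00:00:04.246 [INFO] auth.jwt: SSL certificate validated         
2024-01-15 00:00:04.699 [ERROR] worker.main: Timeout waiting for response  
2024-01-15 00:00:04.788 [WARN] api.handler: Backup completed successfully [
2024-01-15 00:00:08.045 [WARN] net.socket: Configuration loaded from disk  
2024-01-15 00:00:12.073 [WARN] http.server: Rate limit applied to client   
                                                                           
                                                                           
                                                                           
                                                                           
                                                                           
                                                                           
                                                                           
                                                                           
                                                                           
                                                                           
                                                                           
                                                                           
                                                                           
                                                                           


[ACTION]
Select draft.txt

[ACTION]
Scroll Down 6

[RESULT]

 access.log │[draft.txt]                                                   
───────────────────────────────────────────────────────────────────────────
                                                                           
                                                                           
                                                                           
                                                                           
                                                                           
                                                                           
                                                                           
                                                                           
                                                                           
                                                                           
                                                                           
                                                                           
                                                                           
                                                                           
                                                                           
                                                                           
                                                                           
                                                                           
                                                                           


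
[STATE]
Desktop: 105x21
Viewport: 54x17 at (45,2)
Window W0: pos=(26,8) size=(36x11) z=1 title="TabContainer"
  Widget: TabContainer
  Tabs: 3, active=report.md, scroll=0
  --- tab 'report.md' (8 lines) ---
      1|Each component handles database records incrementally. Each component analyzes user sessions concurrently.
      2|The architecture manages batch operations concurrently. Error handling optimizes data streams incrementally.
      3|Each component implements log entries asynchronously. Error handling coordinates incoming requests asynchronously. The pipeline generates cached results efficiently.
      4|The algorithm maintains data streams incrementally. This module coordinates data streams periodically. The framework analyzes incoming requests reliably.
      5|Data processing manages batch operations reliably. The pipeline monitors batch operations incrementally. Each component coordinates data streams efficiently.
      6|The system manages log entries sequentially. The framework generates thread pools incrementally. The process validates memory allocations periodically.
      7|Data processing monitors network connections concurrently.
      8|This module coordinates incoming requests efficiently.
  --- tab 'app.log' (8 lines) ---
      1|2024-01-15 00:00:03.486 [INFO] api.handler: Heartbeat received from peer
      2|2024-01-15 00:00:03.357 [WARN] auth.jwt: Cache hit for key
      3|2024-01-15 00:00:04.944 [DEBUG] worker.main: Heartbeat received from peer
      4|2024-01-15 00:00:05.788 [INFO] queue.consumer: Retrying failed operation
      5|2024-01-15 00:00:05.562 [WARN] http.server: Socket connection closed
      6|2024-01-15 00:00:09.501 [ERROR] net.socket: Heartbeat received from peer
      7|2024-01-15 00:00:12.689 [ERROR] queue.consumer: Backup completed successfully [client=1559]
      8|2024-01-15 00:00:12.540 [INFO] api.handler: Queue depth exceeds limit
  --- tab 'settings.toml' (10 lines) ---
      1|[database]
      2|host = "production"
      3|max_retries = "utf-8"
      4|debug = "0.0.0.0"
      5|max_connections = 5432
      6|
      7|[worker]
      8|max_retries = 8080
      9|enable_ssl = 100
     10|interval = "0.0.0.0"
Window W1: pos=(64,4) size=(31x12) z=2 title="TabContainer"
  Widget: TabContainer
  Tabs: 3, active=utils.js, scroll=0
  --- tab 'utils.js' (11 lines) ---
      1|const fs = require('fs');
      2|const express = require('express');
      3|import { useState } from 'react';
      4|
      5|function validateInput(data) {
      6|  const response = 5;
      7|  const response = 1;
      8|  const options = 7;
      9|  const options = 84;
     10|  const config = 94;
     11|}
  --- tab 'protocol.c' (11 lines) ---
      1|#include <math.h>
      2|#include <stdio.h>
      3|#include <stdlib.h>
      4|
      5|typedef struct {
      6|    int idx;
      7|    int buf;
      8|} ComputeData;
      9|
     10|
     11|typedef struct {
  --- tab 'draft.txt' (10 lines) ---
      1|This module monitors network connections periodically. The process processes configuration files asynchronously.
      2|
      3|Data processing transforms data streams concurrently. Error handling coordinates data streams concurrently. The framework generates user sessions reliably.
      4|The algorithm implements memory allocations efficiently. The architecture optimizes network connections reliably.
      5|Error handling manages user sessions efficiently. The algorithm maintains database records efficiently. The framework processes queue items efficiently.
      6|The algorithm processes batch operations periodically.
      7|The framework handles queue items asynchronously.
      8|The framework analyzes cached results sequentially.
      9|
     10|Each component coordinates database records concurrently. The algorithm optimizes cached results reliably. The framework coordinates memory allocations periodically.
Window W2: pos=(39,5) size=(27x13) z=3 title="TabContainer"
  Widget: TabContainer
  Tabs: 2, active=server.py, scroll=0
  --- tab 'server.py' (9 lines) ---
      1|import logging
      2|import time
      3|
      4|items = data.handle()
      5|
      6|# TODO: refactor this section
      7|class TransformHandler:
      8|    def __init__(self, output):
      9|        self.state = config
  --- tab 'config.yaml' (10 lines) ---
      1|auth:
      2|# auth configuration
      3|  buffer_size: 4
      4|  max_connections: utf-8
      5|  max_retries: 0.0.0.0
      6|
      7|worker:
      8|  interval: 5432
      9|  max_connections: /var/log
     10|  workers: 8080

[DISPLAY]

                                                      
                                                      
                   ┏━━━━━━━━━━━━━━━━━━━━━━━━━━━━━┓    
━━━━━━━━━━━━━━━━━━━━┓TabContainer                ┃    
ontainer            ┃────────────────────────────┨    
────────────────────┨utils.js]│ protocol.c │ draf┃    
er.py]│ config.yaml ┃────────────────────────────┃    
────────────────────┃onst fs = require('fs');    ┃    
t logging           ┃onst express = require('expr┃    
t time              ┃mport { useState } from 'rea┃    
                    ┃                            ┃    
 = data.handle()    ┃unction validateInput(data) ┃    
                    ┃ const response = 5;        ┃    
O: refactor this sec┃━━━━━━━━━━━━━━━━━━━━━━━━━━━━┛    
 TransformHandler:  ┃                                 
━━━━━━━━━━━━━━━━━━━━┛                                 
━━━━━━━━━━━━━━━━┛                                     


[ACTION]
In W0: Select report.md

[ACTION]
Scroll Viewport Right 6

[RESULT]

                                                      
                                                      
             ┏━━━━━━━━━━━━━━━━━━━━━━━━━━━━━┓          
━━━━━━━━━━━━━━┓TabContainer                ┃          
er            ┃────────────────────────────┨          
──────────────┨utils.js]│ protocol.c │ draf┃          
│ config.yaml ┃────────────────────────────┃          
──────────────┃onst fs = require('fs');    ┃          
ing           ┃onst express = require('expr┃          
              ┃mport { useState } from 'rea┃          
              ┃                            ┃          
a.handle()    ┃unction validateInput(data) ┃          
              ┃ const response = 5;        ┃          
actor this sec┃━━━━━━━━━━━━━━━━━━━━━━━━━━━━┛          
formHandler:  ┃                                       
━━━━━━━━━━━━━━┛                                       
━━━━━━━━━━┛                                           


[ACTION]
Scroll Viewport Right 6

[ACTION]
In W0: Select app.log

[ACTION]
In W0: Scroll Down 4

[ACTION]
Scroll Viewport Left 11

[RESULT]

                                                      
                                                      
                        ┏━━━━━━━━━━━━━━━━━━━━━━━━━━━━━
━━━━━━━━━━━━━━━━━━━━━━━━━┓TabContainer                
 TabContainer            ┃────────────────────────────
─────────────────────────┨utils.js]│ protocol.c │ draf
[server.py]│ config.yaml ┃────────────────────────────
─────────────────────────┃onst fs = require('fs');    
import logging           ┃onst express = require('expr
import time              ┃mport { useState } from 'rea
                         ┃                            
items = data.handle()    ┃unction validateInput(data) 
                         ┃ const response = 5;        
# TODO: refactor this sec┃━━━━━━━━━━━━━━━━━━━━━━━━━━━━
class TransformHandler:  ┃                            
━━━━━━━━━━━━━━━━━━━━━━━━━┛                            
━━━━━━━━━━━━━━━━━━━━━┛                                
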